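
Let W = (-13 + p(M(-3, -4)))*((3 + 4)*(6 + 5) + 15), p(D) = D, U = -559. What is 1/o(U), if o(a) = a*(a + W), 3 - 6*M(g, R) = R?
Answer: 3/2763137 ≈ 1.0857e-6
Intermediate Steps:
M(g, R) = 1/2 - R/6
W = -3266/3 (W = (-13 + (1/2 - 1/6*(-4)))*((3 + 4)*(6 + 5) + 15) = (-13 + (1/2 + 2/3))*(7*11 + 15) = (-13 + 7/6)*(77 + 15) = -71/6*92 = -3266/3 ≈ -1088.7)
o(a) = a*(-3266/3 + a) (o(a) = a*(a - 3266/3) = a*(-3266/3 + a))
1/o(U) = 1/((1/3)*(-559)*(-3266 + 3*(-559))) = 1/((1/3)*(-559)*(-3266 - 1677)) = 1/((1/3)*(-559)*(-4943)) = 1/(2763137/3) = 3/2763137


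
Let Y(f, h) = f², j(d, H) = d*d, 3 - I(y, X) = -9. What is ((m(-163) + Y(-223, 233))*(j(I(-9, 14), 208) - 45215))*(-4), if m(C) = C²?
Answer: 13755308632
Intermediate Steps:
I(y, X) = 12 (I(y, X) = 3 - 1*(-9) = 3 + 9 = 12)
j(d, H) = d²
((m(-163) + Y(-223, 233))*(j(I(-9, 14), 208) - 45215))*(-4) = (((-163)² + (-223)²)*(12² - 45215))*(-4) = ((26569 + 49729)*(144 - 45215))*(-4) = (76298*(-45071))*(-4) = -3438827158*(-4) = 13755308632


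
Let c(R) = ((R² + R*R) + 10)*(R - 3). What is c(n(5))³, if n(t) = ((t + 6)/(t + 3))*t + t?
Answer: 292087494441012375/16777216 ≈ 1.7410e+10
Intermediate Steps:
n(t) = t + t*(6 + t)/(3 + t) (n(t) = ((6 + t)/(3 + t))*t + t = t*(6 + t)/(3 + t) + t = t + t*(6 + t)/(3 + t))
c(R) = (-3 + R)*(10 + 2*R²) (c(R) = ((R² + R²) + 10)*(-3 + R) = (2*R² + 10)*(-3 + R) = (10 + 2*R²)*(-3 + R) = (-3 + R)*(10 + 2*R²))
c(n(5))³ = (-30 - 6*25*(9 + 2*5)²/(3 + 5)² + 2*(5*(9 + 2*5)/(3 + 5))³ + 10*(5*(9 + 2*5)/(3 + 5)))³ = (-30 - 6*25*(9 + 10)²/64 + 2*(5*(9 + 10)/8)³ + 10*(5*(9 + 10)/8))³ = (-30 - 6*(5*(⅛)*19)² + 2*(5*(⅛)*19)³ + 10*(5*(⅛)*19))³ = (-30 - 6*(95/8)² + 2*(95/8)³ + 10*(95/8))³ = (-30 - 6*9025/64 + 2*(857375/512) + 475/4)³ = (-30 - 27075/32 + 857375/256 + 475/4)³ = (663495/256)³ = 292087494441012375/16777216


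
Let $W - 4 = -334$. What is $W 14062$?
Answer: $-4640460$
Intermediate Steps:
$W = -330$ ($W = 4 - 334 = -330$)
$W 14062 = \left(-330\right) 14062 = -4640460$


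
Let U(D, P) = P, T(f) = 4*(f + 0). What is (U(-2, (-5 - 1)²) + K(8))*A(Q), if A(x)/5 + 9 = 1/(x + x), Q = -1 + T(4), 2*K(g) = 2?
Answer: -9953/6 ≈ -1658.8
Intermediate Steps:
T(f) = 4*f
K(g) = 1 (K(g) = (½)*2 = 1)
Q = 15 (Q = -1 + 4*4 = -1 + 16 = 15)
A(x) = -45 + 5/(2*x) (A(x) = -45 + 5/(x + x) = -45 + 5/((2*x)) = -45 + 5*(1/(2*x)) = -45 + 5/(2*x))
(U(-2, (-5 - 1)²) + K(8))*A(Q) = ((-5 - 1)² + 1)*(-45 + (5/2)/15) = ((-6)² + 1)*(-45 + (5/2)*(1/15)) = (36 + 1)*(-45 + ⅙) = 37*(-269/6) = -9953/6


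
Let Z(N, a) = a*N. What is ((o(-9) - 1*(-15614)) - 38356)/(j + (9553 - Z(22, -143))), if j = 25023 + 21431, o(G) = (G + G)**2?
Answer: -22418/59153 ≈ -0.37898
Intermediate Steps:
Z(N, a) = N*a
o(G) = 4*G**2 (o(G) = (2*G)**2 = 4*G**2)
j = 46454
((o(-9) - 1*(-15614)) - 38356)/(j + (9553 - Z(22, -143))) = ((4*(-9)**2 - 1*(-15614)) - 38356)/(46454 + (9553 - 22*(-143))) = ((4*81 + 15614) - 38356)/(46454 + (9553 - 1*(-3146))) = ((324 + 15614) - 38356)/(46454 + (9553 + 3146)) = (15938 - 38356)/(46454 + 12699) = -22418/59153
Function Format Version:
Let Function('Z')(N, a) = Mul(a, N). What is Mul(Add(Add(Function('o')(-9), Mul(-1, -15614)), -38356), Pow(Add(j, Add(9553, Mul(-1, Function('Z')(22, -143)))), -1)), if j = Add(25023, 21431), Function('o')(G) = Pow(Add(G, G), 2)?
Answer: Rational(-22418, 59153) ≈ -0.37898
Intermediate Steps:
Function('Z')(N, a) = Mul(N, a)
Function('o')(G) = Mul(4, Pow(G, 2)) (Function('o')(G) = Pow(Mul(2, G), 2) = Mul(4, Pow(G, 2)))
j = 46454
Mul(Add(Add(Function('o')(-9), Mul(-1, -15614)), -38356), Pow(Add(j, Add(9553, Mul(-1, Function('Z')(22, -143)))), -1)) = Mul(Add(Add(Mul(4, Pow(-9, 2)), Mul(-1, -15614)), -38356), Pow(Add(46454, Add(9553, Mul(-1, Mul(22, -143)))), -1)) = Mul(Add(Add(Mul(4, 81), 15614), -38356), Pow(Add(46454, Add(9553, Mul(-1, -3146))), -1)) = Mul(Add(Add(324, 15614), -38356), Pow(Add(46454, Add(9553, 3146)), -1)) = Mul(Add(15938, -38356), Pow(Add(46454, 12699), -1)) = Mul(-22418, Pow(59153, -1)) = Mul(-22418, Rational(1, 59153)) = Rational(-22418, 59153)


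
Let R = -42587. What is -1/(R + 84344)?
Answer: -1/41757 ≈ -2.3948e-5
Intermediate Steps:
-1/(R + 84344) = -1/(-42587 + 84344) = -1/41757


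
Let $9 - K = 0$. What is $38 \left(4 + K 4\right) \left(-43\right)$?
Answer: $-65360$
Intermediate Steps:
$K = 9$ ($K = 9 - 0 = 9 + 0 = 9$)
$38 \left(4 + K 4\right) \left(-43\right) = 38 \left(4 + 9 \cdot 4\right) \left(-43\right) = 38 \left(4 + 36\right) \left(-43\right) = 38 \cdot 40 \left(-43\right) = 1520 \left(-43\right) = -65360$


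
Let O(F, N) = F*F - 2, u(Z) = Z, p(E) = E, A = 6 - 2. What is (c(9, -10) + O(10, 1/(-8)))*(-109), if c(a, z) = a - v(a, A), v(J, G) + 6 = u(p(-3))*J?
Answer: -15260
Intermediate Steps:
A = 4
v(J, G) = -6 - 3*J
O(F, N) = -2 + F² (O(F, N) = F² - 2 = -2 + F²)
c(a, z) = 6 + 4*a (c(a, z) = a - (-6 - 3*a) = a + (6 + 3*a) = 6 + 4*a)
(c(9, -10) + O(10, 1/(-8)))*(-109) = ((6 + 4*9) + (-2 + 10²))*(-109) = ((6 + 36) + (-2 + 100))*(-109) = (42 + 98)*(-109) = 140*(-109) = -15260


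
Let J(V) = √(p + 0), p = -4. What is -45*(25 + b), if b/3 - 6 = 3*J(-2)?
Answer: -1935 - 810*I ≈ -1935.0 - 810.0*I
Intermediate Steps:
J(V) = 2*I (J(V) = √(-4 + 0) = √(-4) = 2*I)
b = 18 + 18*I (b = 18 + 3*(3*(2*I)) = 18 + 3*(6*I) = 18 + 18*I ≈ 18.0 + 18.0*I)
-45*(25 + b) = -45*(25 + (18 + 18*I)) = -45*(43 + 18*I) = -1935 - 810*I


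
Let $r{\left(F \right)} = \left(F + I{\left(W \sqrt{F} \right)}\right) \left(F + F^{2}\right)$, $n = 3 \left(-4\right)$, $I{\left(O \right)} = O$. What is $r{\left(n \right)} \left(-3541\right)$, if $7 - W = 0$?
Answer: $5608944 - 6543768 i \sqrt{3} \approx 5.6089 \cdot 10^{6} - 1.1334 \cdot 10^{7} i$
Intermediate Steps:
$W = 7$ ($W = 7 - 0 = 7 + 0 = 7$)
$n = -12$
$r{\left(F \right)} = \left(F + F^{2}\right) \left(F + 7 \sqrt{F}\right)$ ($r{\left(F \right)} = \left(F + 7 \sqrt{F}\right) \left(F + F^{2}\right) = \left(F + F^{2}\right) \left(F + 7 \sqrt{F}\right)$)
$r{\left(n \right)} \left(-3541\right) = - 12 \left(-12 + \left(-12\right)^{2} + 7 \sqrt{-12} + 7 \left(-12\right)^{\frac{3}{2}}\right) \left(-3541\right) = - 12 \left(-12 + 144 + 7 \cdot 2 i \sqrt{3} + 7 \left(- 24 i \sqrt{3}\right)\right) \left(-3541\right) = - 12 \left(-12 + 144 + 14 i \sqrt{3} - 168 i \sqrt{3}\right) \left(-3541\right) = - 12 \left(132 - 154 i \sqrt{3}\right) \left(-3541\right) = \left(-1584 + 1848 i \sqrt{3}\right) \left(-3541\right) = 5608944 - 6543768 i \sqrt{3}$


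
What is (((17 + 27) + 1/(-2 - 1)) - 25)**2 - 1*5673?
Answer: -47921/9 ≈ -5324.6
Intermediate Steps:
(((17 + 27) + 1/(-2 - 1)) - 25)**2 - 1*5673 = ((44 + 1/(-3)) - 25)**2 - 5673 = ((44 - 1/3) - 25)**2 - 5673 = (131/3 - 25)**2 - 5673 = (56/3)**2 - 5673 = 3136/9 - 5673 = -47921/9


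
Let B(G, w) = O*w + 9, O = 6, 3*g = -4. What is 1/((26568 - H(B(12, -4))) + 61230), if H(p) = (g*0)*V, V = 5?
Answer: 1/87798 ≈ 1.1390e-5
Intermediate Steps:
g = -4/3 (g = (⅓)*(-4) = -4/3 ≈ -1.3333)
B(G, w) = 9 + 6*w (B(G, w) = 6*w + 9 = 9 + 6*w)
H(p) = 0 (H(p) = -4/3*0*5 = 0*5 = 0)
1/((26568 - H(B(12, -4))) + 61230) = 1/((26568 - 1*0) + 61230) = 1/((26568 + 0) + 61230) = 1/(26568 + 61230) = 1/87798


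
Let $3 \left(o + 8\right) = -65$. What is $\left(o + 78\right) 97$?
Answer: $\frac{14065}{3} \approx 4688.3$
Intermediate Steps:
$o = - \frac{89}{3}$ ($o = -8 + \frac{1}{3} \left(-65\right) = -8 - \frac{65}{3} = - \frac{89}{3} \approx -29.667$)
$\left(o + 78\right) 97 = \left(- \frac{89}{3} + 78\right) 97 = \frac{145}{3} \cdot 97 = \frac{14065}{3}$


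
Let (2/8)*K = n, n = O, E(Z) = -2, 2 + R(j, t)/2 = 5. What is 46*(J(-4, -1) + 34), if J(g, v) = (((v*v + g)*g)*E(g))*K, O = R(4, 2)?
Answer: -24932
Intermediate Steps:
R(j, t) = 6 (R(j, t) = -4 + 2*5 = -4 + 10 = 6)
O = 6
n = 6
K = 24 (K = 4*6 = 24)
J(g, v) = -48*g*(g + v²) (J(g, v) = (((v*v + g)*g)*(-2))*24 = (((v² + g)*g)*(-2))*24 = (((g + v²)*g)*(-2))*24 = ((g*(g + v²))*(-2))*24 = -2*g*(g + v²)*24 = -48*g*(g + v²))
46*(J(-4, -1) + 34) = 46*(-48*(-4)*(-4 + (-1)²) + 34) = 46*(-48*(-4)*(-4 + 1) + 34) = 46*(-48*(-4)*(-3) + 34) = 46*(-576 + 34) = 46*(-542) = -24932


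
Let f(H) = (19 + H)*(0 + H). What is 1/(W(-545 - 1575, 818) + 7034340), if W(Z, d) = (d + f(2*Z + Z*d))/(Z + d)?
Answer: -651/1506421410269 ≈ -4.3215e-10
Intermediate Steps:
f(H) = H*(19 + H) (f(H) = (19 + H)*H = H*(19 + H))
W(Z, d) = (d + (2*Z + Z*d)*(19 + 2*Z + Z*d))/(Z + d) (W(Z, d) = (d + (2*Z + Z*d)*(19 + (2*Z + Z*d)))/(Z + d) = (d + (2*Z + Z*d)*(19 + 2*Z + Z*d))/(Z + d))
1/(W(-545 - 1575, 818) + 7034340) = 1/((818 + (-545 - 1575)*(2 + 818)*(19 + (-545 - 1575)*(2 + 818)))/((-545 - 1575) + 818) + 7034340) = 1/((818 - 2120*820*(19 - 2120*820))/(-2120 + 818) + 7034340) = 1/((818 - 2120*820*(19 - 1738400))/(-1302) + 7034340) = 1/(-(818 - 2120*820*(-1738381))/1302 + 7034340) = 1/(-(818 + 3022001530400)/1302 + 7034340) = 1/(-1/1302*3022001531218 + 7034340) = 1/(-1511000765609/651 + 7034340) = 1/(-1506421410269/651) = -651/1506421410269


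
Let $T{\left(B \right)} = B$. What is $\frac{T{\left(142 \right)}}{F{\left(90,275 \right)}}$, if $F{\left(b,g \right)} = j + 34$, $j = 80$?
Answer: $\frac{71}{57} \approx 1.2456$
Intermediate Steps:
$F{\left(b,g \right)} = 114$ ($F{\left(b,g \right)} = 80 + 34 = 114$)
$\frac{T{\left(142 \right)}}{F{\left(90,275 \right)}} = \frac{142}{114} = 142 \cdot \frac{1}{114} = \frac{71}{57}$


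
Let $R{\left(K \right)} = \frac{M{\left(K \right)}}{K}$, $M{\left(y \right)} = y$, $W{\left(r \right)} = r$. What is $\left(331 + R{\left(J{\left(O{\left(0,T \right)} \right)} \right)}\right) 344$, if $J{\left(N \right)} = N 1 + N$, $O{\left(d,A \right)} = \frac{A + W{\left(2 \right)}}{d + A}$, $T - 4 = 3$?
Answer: $114208$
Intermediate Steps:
$T = 7$ ($T = 4 + 3 = 7$)
$O{\left(d,A \right)} = \frac{2 + A}{A + d}$ ($O{\left(d,A \right)} = \frac{A + 2}{d + A} = \frac{2 + A}{A + d}$)
$J{\left(N \right)} = 2 N$ ($J{\left(N \right)} = N + N = 2 N$)
$R{\left(K \right)} = 1$ ($R{\left(K \right)} = \frac{K}{K} = 1$)
$\left(331 + R{\left(J{\left(O{\left(0,T \right)} \right)} \right)}\right) 344 = \left(331 + 1\right) 344 = 332 \cdot 344 = 114208$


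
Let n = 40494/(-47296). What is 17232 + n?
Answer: 407482089/23648 ≈ 17231.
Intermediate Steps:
n = -20247/23648 (n = 40494*(-1/47296) = -20247/23648 ≈ -0.85618)
17232 + n = 17232 - 20247/23648 = 407482089/23648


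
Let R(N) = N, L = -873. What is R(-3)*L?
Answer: 2619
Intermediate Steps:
R(-3)*L = -3*(-873) = 2619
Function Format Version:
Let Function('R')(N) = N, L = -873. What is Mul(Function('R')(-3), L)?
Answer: 2619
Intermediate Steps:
Mul(Function('R')(-3), L) = Mul(-3, -873) = 2619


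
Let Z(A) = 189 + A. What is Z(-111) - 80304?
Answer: -80226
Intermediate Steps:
Z(-111) - 80304 = (189 - 111) - 80304 = 78 - 80304 = -80226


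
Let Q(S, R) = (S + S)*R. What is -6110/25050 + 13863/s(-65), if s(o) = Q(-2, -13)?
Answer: 34695043/130260 ≈ 266.35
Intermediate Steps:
Q(S, R) = 2*R*S (Q(S, R) = (2*S)*R = 2*R*S)
s(o) = 52 (s(o) = 2*(-13)*(-2) = 52)
-6110/25050 + 13863/s(-65) = -6110/25050 + 13863/52 = -6110*1/25050 + 13863*(1/52) = -611/2505 + 13863/52 = 34695043/130260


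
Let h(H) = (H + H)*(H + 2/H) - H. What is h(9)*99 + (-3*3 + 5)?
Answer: 15539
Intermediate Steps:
h(H) = -H + 2*H*(H + 2/H) (h(H) = (2*H)*(H + 2/H) - H = 2*H*(H + 2/H) - H = -H + 2*H*(H + 2/H))
h(9)*99 + (-3*3 + 5) = (4 - 1*9 + 2*9**2)*99 + (-3*3 + 5) = (4 - 9 + 2*81)*99 + (-9 + 5) = (4 - 9 + 162)*99 - 4 = 157*99 - 4 = 15543 - 4 = 15539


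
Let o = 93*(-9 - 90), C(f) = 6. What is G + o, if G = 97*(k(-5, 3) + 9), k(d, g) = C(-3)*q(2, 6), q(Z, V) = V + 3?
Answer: -3096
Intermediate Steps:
q(Z, V) = 3 + V
k(d, g) = 54 (k(d, g) = 6*(3 + 6) = 6*9 = 54)
o = -9207 (o = 93*(-99) = -9207)
G = 6111 (G = 97*(54 + 9) = 97*63 = 6111)
G + o = 6111 - 9207 = -3096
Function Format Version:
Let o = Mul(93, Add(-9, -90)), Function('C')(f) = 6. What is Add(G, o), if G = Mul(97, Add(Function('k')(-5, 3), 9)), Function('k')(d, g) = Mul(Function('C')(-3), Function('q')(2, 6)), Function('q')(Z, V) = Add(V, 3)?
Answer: -3096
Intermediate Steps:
Function('q')(Z, V) = Add(3, V)
Function('k')(d, g) = 54 (Function('k')(d, g) = Mul(6, Add(3, 6)) = Mul(6, 9) = 54)
o = -9207 (o = Mul(93, -99) = -9207)
G = 6111 (G = Mul(97, Add(54, 9)) = Mul(97, 63) = 6111)
Add(G, o) = Add(6111, -9207) = -3096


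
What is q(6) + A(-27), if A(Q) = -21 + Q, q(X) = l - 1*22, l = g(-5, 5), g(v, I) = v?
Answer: -75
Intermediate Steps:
l = -5
q(X) = -27 (q(X) = -5 - 1*22 = -5 - 22 = -27)
q(6) + A(-27) = -27 + (-21 - 27) = -27 - 48 = -75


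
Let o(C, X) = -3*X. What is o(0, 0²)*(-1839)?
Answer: 0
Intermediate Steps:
o(0, 0²)*(-1839) = -3*0²*(-1839) = -3*0*(-1839) = 0*(-1839) = 0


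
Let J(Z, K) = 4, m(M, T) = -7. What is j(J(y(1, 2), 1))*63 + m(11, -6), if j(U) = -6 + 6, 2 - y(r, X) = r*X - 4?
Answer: -7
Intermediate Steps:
y(r, X) = 6 - X*r (y(r, X) = 2 - (r*X - 4) = 2 - (X*r - 4) = 2 - (-4 + X*r) = 2 + (4 - X*r) = 6 - X*r)
j(U) = 0
j(J(y(1, 2), 1))*63 + m(11, -6) = 0*63 - 7 = 0 - 7 = -7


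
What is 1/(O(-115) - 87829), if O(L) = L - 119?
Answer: -1/88063 ≈ -1.1355e-5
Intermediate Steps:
O(L) = -119 + L
1/(O(-115) - 87829) = 1/((-119 - 115) - 87829) = 1/(-234 - 87829) = 1/(-88063) = -1/88063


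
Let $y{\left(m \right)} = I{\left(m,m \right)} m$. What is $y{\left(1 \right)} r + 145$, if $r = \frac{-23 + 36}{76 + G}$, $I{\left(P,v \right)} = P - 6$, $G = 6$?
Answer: $\frac{11825}{82} \approx 144.21$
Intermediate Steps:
$I{\left(P,v \right)} = -6 + P$ ($I{\left(P,v \right)} = P - 6 = -6 + P$)
$r = \frac{13}{82}$ ($r = \frac{-23 + 36}{76 + 6} = \frac{13}{82} \approx 0.15854$)
$y{\left(m \right)} = m \left(-6 + m\right)$ ($y{\left(m \right)} = \left(-6 + m\right) m = m \left(-6 + m\right)$)
$y{\left(1 \right)} r + 145 = 1 \left(-6 + 1\right) \frac{13}{82} + 145 = 1 \left(-5\right) \frac{13}{82} + 145 = \left(-5\right) \frac{13}{82} + 145 = - \frac{65}{82} + 145 = \frac{11825}{82}$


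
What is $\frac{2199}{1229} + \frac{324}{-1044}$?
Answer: $\frac{52710}{35641} \approx 1.4789$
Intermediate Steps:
$\frac{2199}{1229} + \frac{324}{-1044} = 2199 \cdot \frac{1}{1229} + 324 \left(- \frac{1}{1044}\right) = \frac{2199}{1229} - \frac{9}{29} = \frac{52710}{35641}$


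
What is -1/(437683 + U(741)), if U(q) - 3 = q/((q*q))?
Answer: -741/324325327 ≈ -2.2847e-6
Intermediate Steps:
U(q) = 3 + 1/q (U(q) = 3 + q/((q*q)) = 3 + q/(q²) = 3 + q/q² = 3 + 1/q)
-1/(437683 + U(741)) = -1/(437683 + (3 + 1/741)) = -1/(437683 + 2224/741) = -1/324325327/741 = -1*741/324325327 = -741/324325327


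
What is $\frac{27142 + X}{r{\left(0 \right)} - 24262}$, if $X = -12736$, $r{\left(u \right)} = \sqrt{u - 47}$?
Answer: $- \frac{116506124}{196214897} - \frac{4802 i \sqrt{47}}{196214897} \approx -0.59377 - 0.00016778 i$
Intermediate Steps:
$r{\left(u \right)} = \sqrt{-47 + u}$
$\frac{27142 + X}{r{\left(0 \right)} - 24262} = \frac{27142 - 12736}{\sqrt{-47 + 0} - 24262} = \frac{14406}{\sqrt{-47} - 24262} = \frac{14406}{i \sqrt{47} - 24262} = \frac{14406}{-24262 + i \sqrt{47}}$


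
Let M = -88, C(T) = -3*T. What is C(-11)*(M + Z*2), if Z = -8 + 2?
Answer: -3300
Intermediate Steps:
Z = -6
C(-11)*(M + Z*2) = (-3*(-11))*(-88 - 6*2) = 33*(-88 - 12) = 33*(-100) = -3300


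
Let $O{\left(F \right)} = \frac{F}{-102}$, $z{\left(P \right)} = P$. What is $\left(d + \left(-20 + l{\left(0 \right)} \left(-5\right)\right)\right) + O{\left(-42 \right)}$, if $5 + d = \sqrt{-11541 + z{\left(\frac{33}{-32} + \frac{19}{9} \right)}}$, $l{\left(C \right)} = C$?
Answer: $- \frac{418}{17} + \frac{i \sqrt{6646994}}{24} \approx -24.588 + 107.42 i$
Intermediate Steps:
$O{\left(F \right)} = - \frac{F}{102}$ ($O{\left(F \right)} = F \left(- \frac{1}{102}\right) = - \frac{F}{102}$)
$d = -5 + \frac{i \sqrt{6646994}}{24}$ ($d = -5 + \sqrt{-11541 + \left(\frac{33}{-32} + \frac{19}{9}\right)} = -5 + \sqrt{-11541 + \left(33 \left(- \frac{1}{32}\right) + 19 \cdot \frac{1}{9}\right)} = -5 + \sqrt{-11541 + \left(- \frac{33}{32} + \frac{19}{9}\right)} = -5 + \sqrt{-11541 + \frac{311}{288}} = -5 + \sqrt{- \frac{3323497}{288}} = -5 + \frac{i \sqrt{6646994}}{24} \approx -5.0 + 107.42 i$)
$\left(d + \left(-20 + l{\left(0 \right)} \left(-5\right)\right)\right) + O{\left(-42 \right)} = \left(\left(-5 + \frac{i \sqrt{6646994}}{24}\right) + \left(-20 + 0 \left(-5\right)\right)\right) - - \frac{7}{17} = \left(\left(-5 + \frac{i \sqrt{6646994}}{24}\right) + \left(-20 + 0\right)\right) + \frac{7}{17} = \left(\left(-5 + \frac{i \sqrt{6646994}}{24}\right) - 20\right) + \frac{7}{17} = \left(-25 + \frac{i \sqrt{6646994}}{24}\right) + \frac{7}{17} = - \frac{418}{17} + \frac{i \sqrt{6646994}}{24}$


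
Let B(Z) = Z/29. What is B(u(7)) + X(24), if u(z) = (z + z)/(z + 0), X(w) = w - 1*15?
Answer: 263/29 ≈ 9.0690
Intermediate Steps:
X(w) = -15 + w (X(w) = w - 15 = -15 + w)
u(z) = 2 (u(z) = (2*z)/z = 2)
B(Z) = Z/29 (B(Z) = Z*(1/29) = Z/29)
B(u(7)) + X(24) = (1/29)*2 + (-15 + 24) = 2/29 + 9 = 263/29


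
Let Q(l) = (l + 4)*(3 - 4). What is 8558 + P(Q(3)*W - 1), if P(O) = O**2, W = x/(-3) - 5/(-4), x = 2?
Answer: 1236073/144 ≈ 8583.8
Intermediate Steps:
Q(l) = -4 - l (Q(l) = (4 + l)*(-1) = -4 - l)
W = 7/12 (W = 2/(-3) - 5/(-4) = 2*(-1/3) - 5*(-1/4) = -2/3 + 5/4 = 7/12 ≈ 0.58333)
8558 + P(Q(3)*W - 1) = 8558 + ((-4 - 1*3)*(7/12) - 1)**2 = 8558 + ((-4 - 3)*(7/12) - 1)**2 = 8558 + (-7*7/12 - 1)**2 = 8558 + (-49/12 - 1)**2 = 8558 + (-61/12)**2 = 8558 + 3721/144 = 1236073/144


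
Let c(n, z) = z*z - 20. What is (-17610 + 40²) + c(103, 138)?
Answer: 3014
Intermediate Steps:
c(n, z) = -20 + z² (c(n, z) = z² - 20 = -20 + z²)
(-17610 + 40²) + c(103, 138) = (-17610 + 40²) + (-20 + 138²) = (-17610 + 1600) + (-20 + 19044) = -16010 + 19024 = 3014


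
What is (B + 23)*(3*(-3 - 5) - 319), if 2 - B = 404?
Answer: 129997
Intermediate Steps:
B = -402 (B = 2 - 1*404 = 2 - 404 = -402)
(B + 23)*(3*(-3 - 5) - 319) = (-402 + 23)*(3*(-3 - 5) - 319) = -379*(3*(-8) - 319) = -379*(-24 - 319) = -379*(-343) = 129997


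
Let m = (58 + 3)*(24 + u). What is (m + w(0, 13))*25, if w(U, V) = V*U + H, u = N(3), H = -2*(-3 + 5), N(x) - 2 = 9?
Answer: 53275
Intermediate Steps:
N(x) = 11 (N(x) = 2 + 9 = 11)
H = -4 (H = -2*2 = -4)
u = 11
w(U, V) = -4 + U*V (w(U, V) = V*U - 4 = U*V - 4 = -4 + U*V)
m = 2135 (m = (58 + 3)*(24 + 11) = 61*35 = 2135)
(m + w(0, 13))*25 = (2135 + (-4 + 0*13))*25 = (2135 + (-4 + 0))*25 = (2135 - 4)*25 = 2131*25 = 53275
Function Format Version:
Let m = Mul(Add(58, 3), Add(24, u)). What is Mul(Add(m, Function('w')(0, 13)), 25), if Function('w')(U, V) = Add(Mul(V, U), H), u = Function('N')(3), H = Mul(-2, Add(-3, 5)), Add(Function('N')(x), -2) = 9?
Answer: 53275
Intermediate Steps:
Function('N')(x) = 11 (Function('N')(x) = Add(2, 9) = 11)
H = -4 (H = Mul(-2, 2) = -4)
u = 11
Function('w')(U, V) = Add(-4, Mul(U, V)) (Function('w')(U, V) = Add(Mul(V, U), -4) = Add(Mul(U, V), -4) = Add(-4, Mul(U, V)))
m = 2135 (m = Mul(Add(58, 3), Add(24, 11)) = Mul(61, 35) = 2135)
Mul(Add(m, Function('w')(0, 13)), 25) = Mul(Add(2135, Add(-4, Mul(0, 13))), 25) = Mul(Add(2135, Add(-4, 0)), 25) = Mul(Add(2135, -4), 25) = Mul(2131, 25) = 53275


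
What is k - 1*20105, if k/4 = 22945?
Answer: 71675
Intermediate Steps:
k = 91780 (k = 4*22945 = 91780)
k - 1*20105 = 91780 - 1*20105 = 91780 - 20105 = 71675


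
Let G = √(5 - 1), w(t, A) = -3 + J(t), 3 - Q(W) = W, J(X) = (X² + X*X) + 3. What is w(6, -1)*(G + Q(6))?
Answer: -72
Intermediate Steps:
J(X) = 3 + 2*X² (J(X) = (X² + X²) + 3 = 2*X² + 3 = 3 + 2*X²)
Q(W) = 3 - W
w(t, A) = 2*t² (w(t, A) = -3 + (3 + 2*t²) = 2*t²)
G = 2 (G = √4 = 2)
w(6, -1)*(G + Q(6)) = (2*6²)*(2 + (3 - 1*6)) = (2*36)*(2 + (3 - 6)) = 72*(2 - 3) = 72*(-1) = -72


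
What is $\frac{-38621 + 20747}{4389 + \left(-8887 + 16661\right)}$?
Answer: $- \frac{17874}{12163} \approx -1.4695$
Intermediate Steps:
$\frac{-38621 + 20747}{4389 + \left(-8887 + 16661\right)} = - \frac{17874}{4389 + 7774} = - \frac{17874}{12163}$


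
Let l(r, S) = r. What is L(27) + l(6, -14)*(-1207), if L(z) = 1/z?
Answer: -195533/27 ≈ -7242.0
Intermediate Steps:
L(27) + l(6, -14)*(-1207) = 1/27 + 6*(-1207) = 1/27 - 7242 = -195533/27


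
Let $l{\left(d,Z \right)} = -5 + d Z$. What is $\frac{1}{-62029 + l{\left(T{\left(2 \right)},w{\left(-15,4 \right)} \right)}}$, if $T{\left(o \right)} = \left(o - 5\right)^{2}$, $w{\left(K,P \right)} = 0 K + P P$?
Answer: $- \frac{1}{61890} \approx -1.6158 \cdot 10^{-5}$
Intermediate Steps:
$w{\left(K,P \right)} = P^{2}$ ($w{\left(K,P \right)} = 0 + P^{2} = P^{2}$)
$T{\left(o \right)} = \left(-5 + o\right)^{2}$
$l{\left(d,Z \right)} = -5 + Z d$
$\frac{1}{-62029 + l{\left(T{\left(2 \right)},w{\left(-15,4 \right)} \right)}} = \frac{1}{-62029 - \left(5 - 4^{2} \left(-5 + 2\right)^{2}\right)} = \frac{1}{-62029 - \left(5 - 16 \left(-3\right)^{2}\right)} = \frac{1}{-62029 + \left(-5 + 16 \cdot 9\right)} = \frac{1}{-62029 + \left(-5 + 144\right)} = \frac{1}{-62029 + 139} = \frac{1}{-61890} = - \frac{1}{61890}$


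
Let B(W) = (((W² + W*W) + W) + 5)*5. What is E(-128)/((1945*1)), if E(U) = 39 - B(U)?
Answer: -163186/1945 ≈ -83.900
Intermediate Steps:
B(W) = 25 + 5*W + 10*W² (B(W) = (((W² + W²) + W) + 5)*5 = ((2*W² + W) + 5)*5 = ((W + 2*W²) + 5)*5 = (5 + W + 2*W²)*5 = 25 + 5*W + 10*W²)
E(U) = 14 - 10*U² - 5*U (E(U) = 39 - (25 + 5*U + 10*U²) = 39 + (-25 - 10*U² - 5*U) = 14 - 10*U² - 5*U)
E(-128)/((1945*1)) = (14 - 10*(-128)² - 5*(-128))/((1945*1)) = (14 - 10*16384 + 640)/1945 = (14 - 163840 + 640)*(1/1945) = -163186*1/1945 = -163186/1945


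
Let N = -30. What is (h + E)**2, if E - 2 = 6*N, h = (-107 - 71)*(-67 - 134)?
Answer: 1267360000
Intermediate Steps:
h = 35778 (h = -178*(-201) = 35778)
E = -178 (E = 2 + 6*(-30) = 2 - 180 = -178)
(h + E)**2 = (35778 - 178)**2 = 35600**2 = 1267360000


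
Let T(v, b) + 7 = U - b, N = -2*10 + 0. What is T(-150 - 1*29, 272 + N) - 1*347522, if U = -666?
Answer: -348447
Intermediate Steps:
N = -20 (N = -20 + 0 = -20)
T(v, b) = -673 - b (T(v, b) = -7 + (-666 - b) = -673 - b)
T(-150 - 1*29, 272 + N) - 1*347522 = (-673 - (272 - 20)) - 1*347522 = (-673 - 1*252) - 347522 = (-673 - 252) - 347522 = -925 - 347522 = -348447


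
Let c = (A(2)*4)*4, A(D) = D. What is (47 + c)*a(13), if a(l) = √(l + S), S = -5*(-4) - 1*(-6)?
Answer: 79*√39 ≈ 493.35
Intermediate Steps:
S = 26 (S = 20 + 6 = 26)
a(l) = √(26 + l) (a(l) = √(l + 26) = √(26 + l))
c = 32 (c = (2*4)*4 = 8*4 = 32)
(47 + c)*a(13) = (47 + 32)*√(26 + 13) = 79*√39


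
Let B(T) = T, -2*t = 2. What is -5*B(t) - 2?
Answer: 3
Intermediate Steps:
t = -1 (t = -½*2 = -1)
-5*B(t) - 2 = -5*(-1) - 2 = 5 - 2 = 3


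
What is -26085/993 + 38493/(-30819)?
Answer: -93570796/3400363 ≈ -27.518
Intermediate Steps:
-26085/993 + 38493/(-30819) = -26085*1/993 + 38493*(-1/30819) = -8695/331 - 12831/10273 = -93570796/3400363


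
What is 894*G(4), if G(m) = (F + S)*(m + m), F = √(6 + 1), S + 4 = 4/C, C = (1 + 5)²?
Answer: -83440/3 + 7152*√7 ≈ -8890.9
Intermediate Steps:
C = 36 (C = 6² = 36)
S = -35/9 (S = -4 + 4/36 = -4 + 4*(1/36) = -4 + ⅑ = -35/9 ≈ -3.8889)
F = √7 ≈ 2.6458
G(m) = 2*m*(-35/9 + √7) (G(m) = (√7 - 35/9)*(m + m) = (-35/9 + √7)*(2*m) = 2*m*(-35/9 + √7))
894*G(4) = 894*((2/9)*4*(-35 + 9*√7)) = 894*(-280/9 + 8*√7) = -83440/3 + 7152*√7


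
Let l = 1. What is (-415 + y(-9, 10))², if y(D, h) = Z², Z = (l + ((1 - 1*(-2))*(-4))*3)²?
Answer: 2250630044100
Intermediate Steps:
Z = 1225 (Z = (1 + ((1 - 1*(-2))*(-4))*3)² = (1 + ((1 + 2)*(-4))*3)² = (1 + (3*(-4))*3)² = (1 - 12*3)² = (1 - 36)² = (-35)² = 1225)
y(D, h) = 1500625 (y(D, h) = 1225² = 1500625)
(-415 + y(-9, 10))² = (-415 + 1500625)² = 1500210² = 2250630044100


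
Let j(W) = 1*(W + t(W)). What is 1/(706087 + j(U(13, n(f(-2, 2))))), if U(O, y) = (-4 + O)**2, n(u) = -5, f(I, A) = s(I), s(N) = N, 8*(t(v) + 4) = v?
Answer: 8/5649393 ≈ 1.4161e-6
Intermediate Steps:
t(v) = -4 + v/8
f(I, A) = I
j(W) = -4 + 9*W/8 (j(W) = 1*(W + (-4 + W/8)) = 1*(-4 + 9*W/8) = -4 + 9*W/8)
1/(706087 + j(U(13, n(f(-2, 2))))) = 1/(706087 + (-4 + 9*(-4 + 13)**2/8)) = 1/(706087 + (-4 + (9/8)*9**2)) = 1/(706087 + (-4 + (9/8)*81)) = 1/(706087 + (-4 + 729/8)) = 1/(706087 + 697/8) = 1/(5649393/8) = 8/5649393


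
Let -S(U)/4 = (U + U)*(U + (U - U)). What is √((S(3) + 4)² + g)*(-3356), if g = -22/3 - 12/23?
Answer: -3356*√21977466/69 ≈ -2.2801e+5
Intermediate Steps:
S(U) = -8*U² (S(U) = -4*(U + U)*(U + (U - U)) = -4*2*U*(U + 0) = -4*2*U*U = -8*U²)
g = -542/69 (g = -22*⅓ - 12*1/23 = -22/3 - 12/23 = -542/69 ≈ -7.8551)
√((S(3) + 4)² + g)*(-3356) = √((-8*3² + 4)² - 542/69)*(-3356) = √((-8*9 + 4)² - 542/69)*(-3356) = √((-72 + 4)² - 542/69)*(-3356) = √((-68)² - 542/69)*(-3356) = √(4624 - 542/69)*(-3356) = √(318514/69)*(-3356) = (√21977466/69)*(-3356) = -3356*√21977466/69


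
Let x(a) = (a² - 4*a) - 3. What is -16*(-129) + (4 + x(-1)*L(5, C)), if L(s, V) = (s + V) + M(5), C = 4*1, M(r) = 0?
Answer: 2086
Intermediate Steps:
C = 4
x(a) = -3 + a² - 4*a
L(s, V) = V + s (L(s, V) = (s + V) + 0 = (V + s) + 0 = V + s)
-16*(-129) + (4 + x(-1)*L(5, C)) = -16*(-129) + (4 + (-3 + (-1)² - 4*(-1))*(4 + 5)) = 2064 + (4 + (-3 + 1 + 4)*9) = 2064 + (4 + 2*9) = 2064 + (4 + 18) = 2064 + 22 = 2086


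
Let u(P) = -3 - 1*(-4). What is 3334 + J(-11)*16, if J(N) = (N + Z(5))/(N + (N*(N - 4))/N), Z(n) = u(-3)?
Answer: 43422/13 ≈ 3340.2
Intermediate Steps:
u(P) = 1 (u(P) = -3 + 4 = 1)
Z(n) = 1
J(N) = (1 + N)/(-4 + 2*N) (J(N) = (N + 1)/(N + (N*(N - 4))/N) = (1 + N)/(N + (N*(-4 + N))/N) = (1 + N)/(N + (-4 + N)) = (1 + N)/(-4 + 2*N))
3334 + J(-11)*16 = 3334 + ((1 - 11)/(2*(-2 - 11)))*16 = 3334 + ((½)*(-10)/(-13))*16 = 3334 + ((½)*(-1/13)*(-10))*16 = 3334 + (5/13)*16 = 3334 + 80/13 = 43422/13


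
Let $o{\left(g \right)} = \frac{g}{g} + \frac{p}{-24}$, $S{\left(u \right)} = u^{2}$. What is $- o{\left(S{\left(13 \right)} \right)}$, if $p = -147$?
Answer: $- \frac{57}{8} \approx -7.125$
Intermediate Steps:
$o{\left(g \right)} = \frac{57}{8}$ ($o{\left(g \right)} = \frac{g}{g} - \frac{147}{-24} = 1 - - \frac{49}{8} = 1 + \frac{49}{8} = \frac{57}{8}$)
$- o{\left(S{\left(13 \right)} \right)} = \left(-1\right) \frac{57}{8} = - \frac{57}{8}$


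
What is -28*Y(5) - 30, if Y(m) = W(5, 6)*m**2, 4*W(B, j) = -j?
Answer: 1020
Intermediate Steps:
W(B, j) = -j/4 (W(B, j) = (-j)/4 = -j/4)
Y(m) = -3*m**2/2 (Y(m) = (-1/4*6)*m**2 = -3*m**2/2)
-28*Y(5) - 30 = -(-42)*5**2 - 30 = -(-42)*25 - 30 = -28*(-75/2) - 30 = 1050 - 30 = 1020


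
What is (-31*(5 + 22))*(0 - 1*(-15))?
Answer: -12555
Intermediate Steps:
(-31*(5 + 22))*(0 - 1*(-15)) = (-31*27)*(0 + 15) = -837*15 = -12555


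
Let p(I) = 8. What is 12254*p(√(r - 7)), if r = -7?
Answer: 98032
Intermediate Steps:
12254*p(√(r - 7)) = 12254*8 = 98032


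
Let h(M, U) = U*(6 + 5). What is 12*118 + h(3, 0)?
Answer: 1416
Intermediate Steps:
h(M, U) = 11*U (h(M, U) = U*11 = 11*U)
12*118 + h(3, 0) = 12*118 + 11*0 = 1416 + 0 = 1416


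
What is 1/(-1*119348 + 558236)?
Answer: 1/438888 ≈ 2.2785e-6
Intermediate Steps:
1/(-1*119348 + 558236) = 1/(-119348 + 558236) = 1/438888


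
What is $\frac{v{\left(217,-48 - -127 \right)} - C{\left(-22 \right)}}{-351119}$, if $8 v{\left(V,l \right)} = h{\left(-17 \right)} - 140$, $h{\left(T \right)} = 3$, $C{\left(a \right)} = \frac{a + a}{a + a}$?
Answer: $\frac{145}{2808952} \approx 5.1621 \cdot 10^{-5}$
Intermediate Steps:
$C{\left(a \right)} = 1$ ($C{\left(a \right)} = \frac{2 a}{2 a} = 2 a \frac{1}{2 a} = 1$)
$v{\left(V,l \right)} = - \frac{137}{8}$ ($v{\left(V,l \right)} = \frac{3 - 140}{8} = \frac{1}{8} \left(-137\right) = - \frac{137}{8}$)
$\frac{v{\left(217,-48 - -127 \right)} - C{\left(-22 \right)}}{-351119} = \frac{- \frac{137}{8} - 1}{-351119} = \left(- \frac{137}{8} - 1\right) \left(- \frac{1}{351119}\right) = \left(- \frac{145}{8}\right) \left(- \frac{1}{351119}\right) = \frac{145}{2808952}$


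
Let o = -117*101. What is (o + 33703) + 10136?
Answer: 32022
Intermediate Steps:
o = -11817
(o + 33703) + 10136 = (-11817 + 33703) + 10136 = 21886 + 10136 = 32022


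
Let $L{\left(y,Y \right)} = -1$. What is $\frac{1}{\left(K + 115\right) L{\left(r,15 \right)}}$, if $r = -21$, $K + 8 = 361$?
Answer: $- \frac{1}{468} \approx -0.0021368$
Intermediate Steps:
$K = 353$ ($K = -8 + 361 = 353$)
$\frac{1}{\left(K + 115\right) L{\left(r,15 \right)}} = \frac{1}{\left(353 + 115\right) \left(-1\right)} = \frac{1}{468 \left(-1\right)} = \frac{1}{-468} = - \frac{1}{468}$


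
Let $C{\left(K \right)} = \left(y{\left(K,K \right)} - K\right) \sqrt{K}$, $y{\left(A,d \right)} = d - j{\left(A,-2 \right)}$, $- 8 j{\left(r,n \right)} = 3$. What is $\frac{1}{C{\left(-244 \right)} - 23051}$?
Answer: $- \frac{368816}{8501578165} - \frac{12 i \sqrt{61}}{8501578165} \approx -4.3382 \cdot 10^{-5} - 1.1024 \cdot 10^{-8} i$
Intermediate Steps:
$j{\left(r,n \right)} = - \frac{3}{8}$ ($j{\left(r,n \right)} = \left(- \frac{1}{8}\right) 3 = - \frac{3}{8}$)
$y{\left(A,d \right)} = \frac{3}{8} + d$ ($y{\left(A,d \right)} = d - - \frac{3}{8} = d + \frac{3}{8} = \frac{3}{8} + d$)
$C{\left(K \right)} = \frac{3 \sqrt{K}}{8}$ ($C{\left(K \right)} = \left(\left(\frac{3}{8} + K\right) - K\right) \sqrt{K} = \frac{3 \sqrt{K}}{8}$)
$\frac{1}{C{\left(-244 \right)} - 23051} = \frac{1}{\frac{3 \sqrt{-244}}{8} - 23051} = \frac{1}{\frac{3 \cdot 2 i \sqrt{61}}{8} - 23051} = \frac{1}{\frac{3 i \sqrt{61}}{4} - 23051} = \frac{1}{-23051 + \frac{3 i \sqrt{61}}{4}}$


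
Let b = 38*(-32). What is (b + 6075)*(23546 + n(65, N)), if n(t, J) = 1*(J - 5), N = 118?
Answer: 114959081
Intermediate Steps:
n(t, J) = -5 + J (n(t, J) = 1*(-5 + J) = -5 + J)
b = -1216
(b + 6075)*(23546 + n(65, N)) = (-1216 + 6075)*(23546 + (-5 + 118)) = 4859*(23546 + 113) = 4859*23659 = 114959081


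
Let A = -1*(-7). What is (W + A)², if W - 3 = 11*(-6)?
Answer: 3136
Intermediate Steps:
W = -63 (W = 3 + 11*(-6) = 3 - 66 = -63)
A = 7
(W + A)² = (-63 + 7)² = (-56)² = 3136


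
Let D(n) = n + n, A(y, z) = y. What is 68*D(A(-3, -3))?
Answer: -408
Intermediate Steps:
D(n) = 2*n
68*D(A(-3, -3)) = 68*(2*(-3)) = 68*(-6) = -408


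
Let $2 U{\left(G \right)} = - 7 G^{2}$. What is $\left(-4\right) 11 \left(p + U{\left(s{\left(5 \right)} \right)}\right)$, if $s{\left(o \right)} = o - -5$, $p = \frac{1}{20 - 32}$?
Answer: $\frac{46211}{3} \approx 15404.0$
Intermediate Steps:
$p = - \frac{1}{12}$ ($p = \frac{1}{-12} = - \frac{1}{12} \approx -0.083333$)
$s{\left(o \right)} = 5 + o$ ($s{\left(o \right)} = o + 5 = 5 + o$)
$U{\left(G \right)} = - \frac{7 G^{2}}{2}$ ($U{\left(G \right)} = \frac{\left(-7\right) G^{2}}{2} = - \frac{7 G^{2}}{2}$)
$\left(-4\right) 11 \left(p + U{\left(s{\left(5 \right)} \right)}\right) = \left(-4\right) 11 \left(- \frac{1}{12} - \frac{7 \left(5 + 5\right)^{2}}{2}\right) = - 44 \left(- \frac{1}{12} - \frac{7 \cdot 10^{2}}{2}\right) = - 44 \left(- \frac{1}{12} - 350\right) = \left(-44\right) \left(- \frac{4201}{12}\right) = \frac{46211}{3}$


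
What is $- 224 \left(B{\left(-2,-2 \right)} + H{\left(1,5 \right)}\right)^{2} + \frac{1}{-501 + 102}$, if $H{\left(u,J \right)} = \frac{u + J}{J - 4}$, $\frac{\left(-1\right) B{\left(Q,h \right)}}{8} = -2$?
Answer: $- \frac{43257985}{399} \approx -1.0842 \cdot 10^{5}$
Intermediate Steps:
$B{\left(Q,h \right)} = 16$ ($B{\left(Q,h \right)} = \left(-8\right) \left(-2\right) = 16$)
$H{\left(u,J \right)} = \frac{J + u}{-4 + J}$
$- 224 \left(B{\left(-2,-2 \right)} + H{\left(1,5 \right)}\right)^{2} + \frac{1}{-501 + 102} = - 224 \left(16 + \frac{5 + 1}{-4 + 5}\right)^{2} + \frac{1}{-501 + 102} = - 224 \left(16 + 1^{-1} \cdot 6\right)^{2} + \frac{1}{-399} = - 224 \left(16 + 1 \cdot 6\right)^{2} - \frac{1}{399} = - 224 \left(16 + 6\right)^{2} - \frac{1}{399} = - 224 \cdot 22^{2} - \frac{1}{399} = \left(-224\right) 484 - \frac{1}{399} = -108416 - \frac{1}{399} = - \frac{43257985}{399}$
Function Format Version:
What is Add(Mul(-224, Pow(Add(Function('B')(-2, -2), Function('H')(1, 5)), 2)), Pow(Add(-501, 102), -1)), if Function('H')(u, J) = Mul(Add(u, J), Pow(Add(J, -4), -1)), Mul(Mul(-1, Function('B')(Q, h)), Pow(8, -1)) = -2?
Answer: Rational(-43257985, 399) ≈ -1.0842e+5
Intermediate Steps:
Function('B')(Q, h) = 16 (Function('B')(Q, h) = Mul(-8, -2) = 16)
Function('H')(u, J) = Mul(Pow(Add(-4, J), -1), Add(J, u)) (Function('H')(u, J) = Mul(Add(J, u), Pow(Add(-4, J), -1)) = Mul(Pow(Add(-4, J), -1), Add(J, u)))
Add(Mul(-224, Pow(Add(Function('B')(-2, -2), Function('H')(1, 5)), 2)), Pow(Add(-501, 102), -1)) = Add(Mul(-224, Pow(Add(16, Mul(Pow(Add(-4, 5), -1), Add(5, 1))), 2)), Pow(Add(-501, 102), -1)) = Add(Mul(-224, Pow(Add(16, Mul(Pow(1, -1), 6)), 2)), Pow(-399, -1)) = Add(Mul(-224, Pow(Add(16, Mul(1, 6)), 2)), Rational(-1, 399)) = Add(Mul(-224, Pow(Add(16, 6), 2)), Rational(-1, 399)) = Add(Mul(-224, Pow(22, 2)), Rational(-1, 399)) = Add(Mul(-224, 484), Rational(-1, 399)) = Add(-108416, Rational(-1, 399)) = Rational(-43257985, 399)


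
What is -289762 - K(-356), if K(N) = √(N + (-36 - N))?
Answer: -289762 - 6*I ≈ -2.8976e+5 - 6.0*I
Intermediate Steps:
K(N) = 6*I (K(N) = √(-36) = 6*I)
-289762 - K(-356) = -289762 - 6*I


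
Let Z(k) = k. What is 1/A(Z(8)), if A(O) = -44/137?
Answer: -137/44 ≈ -3.1136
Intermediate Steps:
A(O) = -44/137 (A(O) = -44*1/137 = -44/137)
1/A(Z(8)) = 1/(-44/137) = -137/44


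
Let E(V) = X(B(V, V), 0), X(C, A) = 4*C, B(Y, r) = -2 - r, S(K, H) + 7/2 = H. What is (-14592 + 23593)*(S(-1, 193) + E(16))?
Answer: 2115235/2 ≈ 1.0576e+6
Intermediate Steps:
S(K, H) = -7/2 + H
E(V) = -8 - 4*V (E(V) = 4*(-2 - V) = -8 - 4*V)
(-14592 + 23593)*(S(-1, 193) + E(16)) = (-14592 + 23593)*((-7/2 + 193) + (-8 - 4*16)) = 9001*(379/2 + (-8 - 64)) = 9001*(379/2 - 72) = 9001*(235/2) = 2115235/2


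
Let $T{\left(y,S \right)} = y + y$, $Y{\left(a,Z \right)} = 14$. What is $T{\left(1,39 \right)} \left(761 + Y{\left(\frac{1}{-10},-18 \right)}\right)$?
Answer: $1550$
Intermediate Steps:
$T{\left(y,S \right)} = 2 y$
$T{\left(1,39 \right)} \left(761 + Y{\left(\frac{1}{-10},-18 \right)}\right) = 2 \cdot 1 \left(761 + 14\right) = 2 \cdot 775 = 1550$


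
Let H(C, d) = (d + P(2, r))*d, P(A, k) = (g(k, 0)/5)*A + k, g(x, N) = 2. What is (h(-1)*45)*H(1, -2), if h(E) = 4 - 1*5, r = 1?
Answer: -18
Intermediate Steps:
P(A, k) = k + 2*A/5 (P(A, k) = (2/5)*A + k = (2*(⅕))*A + k = 2*A/5 + k = k + 2*A/5)
H(C, d) = d*(9/5 + d) (H(C, d) = (d + (1 + (⅖)*2))*d = (d + (1 + ⅘))*d = (d + 9/5)*d = (9/5 + d)*d = d*(9/5 + d))
h(E) = -1 (h(E) = 4 - 5 = -1)
(h(-1)*45)*H(1, -2) = (-1*45)*((⅕)*(-2)*(9 + 5*(-2))) = -9*(-2)*(9 - 10) = -9*(-2)*(-1) = -45*⅖ = -18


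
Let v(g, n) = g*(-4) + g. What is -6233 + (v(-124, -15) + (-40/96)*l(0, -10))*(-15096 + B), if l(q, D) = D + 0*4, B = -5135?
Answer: -45698765/6 ≈ -7.6165e+6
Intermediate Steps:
v(g, n) = -3*g (v(g, n) = -4*g + g = -3*g)
l(q, D) = D (l(q, D) = D + 0 = D)
-6233 + (v(-124, -15) + (-40/96)*l(0, -10))*(-15096 + B) = -6233 + (-3*(-124) - 40/96*(-10))*(-15096 - 5135) = -6233 + (372 - 40*1/96*(-10))*(-20231) = -6233 + (372 - 5/12*(-10))*(-20231) = -6233 + (372 + 25/6)*(-20231) = -6233 + (2257/6)*(-20231) = -6233 - 45661367/6 = -45698765/6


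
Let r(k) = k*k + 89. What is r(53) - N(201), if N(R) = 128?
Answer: 2770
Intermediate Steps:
r(k) = 89 + k² (r(k) = k² + 89 = 89 + k²)
r(53) - N(201) = (89 + 53²) - 1*128 = (89 + 2809) - 128 = 2898 - 128 = 2770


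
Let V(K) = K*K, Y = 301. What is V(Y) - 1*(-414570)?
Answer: 505171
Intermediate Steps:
V(K) = K²
V(Y) - 1*(-414570) = 301² - 1*(-414570) = 90601 + 414570 = 505171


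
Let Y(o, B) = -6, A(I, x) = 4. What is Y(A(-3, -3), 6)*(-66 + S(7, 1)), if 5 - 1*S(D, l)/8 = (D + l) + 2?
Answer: 636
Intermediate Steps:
S(D, l) = 24 - 8*D - 8*l (S(D, l) = 40 - 8*((D + l) + 2) = 40 - 8*(2 + D + l) = 40 + (-16 - 8*D - 8*l) = 24 - 8*D - 8*l)
Y(A(-3, -3), 6)*(-66 + S(7, 1)) = -6*(-66 + (24 - 8*7 - 8*1)) = -6*(-66 + (24 - 56 - 8)) = -6*(-66 - 40) = -6*(-106) = 636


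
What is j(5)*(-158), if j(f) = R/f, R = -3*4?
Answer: 1896/5 ≈ 379.20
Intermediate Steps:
R = -12
j(f) = -12/f
j(5)*(-158) = -12/5*(-158) = 1896/5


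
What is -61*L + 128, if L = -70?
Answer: 4398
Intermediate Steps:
-61*L + 128 = -61*(-70) + 128 = 4270 + 128 = 4398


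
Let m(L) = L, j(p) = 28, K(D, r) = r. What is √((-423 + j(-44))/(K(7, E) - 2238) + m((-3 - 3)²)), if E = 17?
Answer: √178459571/2221 ≈ 6.0148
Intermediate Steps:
√((-423 + j(-44))/(K(7, E) - 2238) + m((-3 - 3)²)) = √((-423 + 28)/(17 - 2238) + (-3 - 3)²) = √(-395/(-2221) + (-6)²) = √(-395*(-1/2221) + 36) = √(395/2221 + 36) = √(80351/2221) = √178459571/2221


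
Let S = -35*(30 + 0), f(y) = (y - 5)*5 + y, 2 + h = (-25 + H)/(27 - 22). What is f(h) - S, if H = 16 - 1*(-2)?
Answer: 5023/5 ≈ 1004.6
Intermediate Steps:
H = 18 (H = 16 + 2 = 18)
h = -17/5 (h = -2 + (-25 + 18)/(27 - 22) = -2 - 7/5 = -17/5 ≈ -3.4000)
f(y) = -25 + 6*y (f(y) = (-5 + y)*5 + y = (-25 + 5*y) + y = -25 + 6*y)
S = -1050 (S = -35*30 = -1050)
f(h) - S = (-25 + 6*(-17/5)) - 1*(-1050) = (-25 - 102/5) + 1050 = -227/5 + 1050 = 5023/5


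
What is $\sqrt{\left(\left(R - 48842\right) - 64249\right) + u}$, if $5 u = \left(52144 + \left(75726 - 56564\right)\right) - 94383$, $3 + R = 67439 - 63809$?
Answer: $\frac{i \sqrt{2851985}}{5} \approx 337.76 i$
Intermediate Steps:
$R = 3627$ ($R = -3 + \left(67439 - 63809\right) = -3 + 3630 = 3627$)
$u = - \frac{23077}{5}$ ($u = \frac{\left(52144 + \left(75726 - 56564\right)\right) - 94383}{5} = \frac{\left(52144 + 19162\right) - 94383}{5} = \frac{71306 - 94383}{5} = \frac{1}{5} \left(-23077\right) = - \frac{23077}{5} \approx -4615.4$)
$\sqrt{\left(\left(R - 48842\right) - 64249\right) + u} = \sqrt{\left(\left(3627 - 48842\right) - 64249\right) - \frac{23077}{5}} = \sqrt{\left(-45215 - 64249\right) - \frac{23077}{5}} = \sqrt{-109464 - \frac{23077}{5}} = \sqrt{- \frac{570397}{5}} = \frac{i \sqrt{2851985}}{5}$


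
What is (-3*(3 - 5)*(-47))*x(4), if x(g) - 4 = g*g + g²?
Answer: -10152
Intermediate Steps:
x(g) = 4 + 2*g² (x(g) = 4 + (g*g + g²) = 4 + (g² + g²) = 4 + 2*g²)
(-3*(3 - 5)*(-47))*x(4) = (-3*(3 - 5)*(-47))*(4 + 2*4²) = (-3*(-2)*(-47))*(4 + 2*16) = (6*(-47))*(4 + 32) = -282*36 = -10152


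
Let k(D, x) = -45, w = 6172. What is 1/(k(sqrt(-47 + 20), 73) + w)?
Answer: 1/6127 ≈ 0.00016321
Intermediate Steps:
1/(k(sqrt(-47 + 20), 73) + w) = 1/(-45 + 6172) = 1/6127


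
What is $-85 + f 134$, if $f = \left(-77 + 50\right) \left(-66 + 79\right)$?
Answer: $-47119$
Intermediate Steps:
$f = -351$ ($f = \left(-27\right) 13 = -351$)
$-85 + f 134 = -85 - 47034 = -47119$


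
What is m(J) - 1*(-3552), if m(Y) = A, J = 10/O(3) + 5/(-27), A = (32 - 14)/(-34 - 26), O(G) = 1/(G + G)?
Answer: 35517/10 ≈ 3551.7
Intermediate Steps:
O(G) = 1/(2*G)
A = -3/10 (A = 18/(-60) = 18*(-1/60) = -3/10 ≈ -0.30000)
J = 1615/27 (J = 10/(((½)/3)) + 5/(-27) = 10/(((½)*(⅓))) + 5*(-1/27) = 10/(⅙) - 5/27 = 10*6 - 5/27 = 60 - 5/27 = 1615/27 ≈ 59.815)
m(Y) = -3/10
m(J) - 1*(-3552) = -3/10 - 1*(-3552) = -3/10 + 3552 = 35517/10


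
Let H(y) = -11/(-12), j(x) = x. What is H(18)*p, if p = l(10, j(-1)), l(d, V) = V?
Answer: -11/12 ≈ -0.91667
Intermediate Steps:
p = -1
H(y) = 11/12 (H(y) = -11*(-1/12) = 11/12)
H(18)*p = (11/12)*(-1) = -11/12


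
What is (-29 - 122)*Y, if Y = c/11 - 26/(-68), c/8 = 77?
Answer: -289467/34 ≈ -8513.7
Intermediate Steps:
c = 616 (c = 8*77 = 616)
Y = 1917/34 (Y = 616/11 - 26/(-68) = 616*(1/11) - 26*(-1/68) = 56 + 13/34 = 1917/34 ≈ 56.382)
(-29 - 122)*Y = (-29 - 122)*(1917/34) = -151*1917/34 = -289467/34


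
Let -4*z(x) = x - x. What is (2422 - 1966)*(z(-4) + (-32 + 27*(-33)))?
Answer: -420888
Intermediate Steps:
z(x) = 0 (z(x) = -(x - x)/4 = -¼*0 = 0)
(2422 - 1966)*(z(-4) + (-32 + 27*(-33))) = (2422 - 1966)*(0 + (-32 + 27*(-33))) = 456*(0 + (-32 - 891)) = 456*(0 - 923) = 456*(-923) = -420888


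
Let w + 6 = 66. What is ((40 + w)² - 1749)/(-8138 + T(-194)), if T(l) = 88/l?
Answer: -800347/789430 ≈ -1.0138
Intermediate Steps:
w = 60 (w = -6 + 66 = 60)
((40 + w)² - 1749)/(-8138 + T(-194)) = ((40 + 60)² - 1749)/(-8138 + 88/(-194)) = (100² - 1749)/(-8138 + 88*(-1/194)) = (10000 - 1749)/(-8138 - 44/97) = 8251/(-789430/97) = 8251*(-97/789430) = -800347/789430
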